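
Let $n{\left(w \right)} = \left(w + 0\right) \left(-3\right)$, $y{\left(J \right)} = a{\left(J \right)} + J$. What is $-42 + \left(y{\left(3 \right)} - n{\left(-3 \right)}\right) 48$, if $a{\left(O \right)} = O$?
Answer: $-186$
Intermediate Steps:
$y{\left(J \right)} = 2 J$ ($y{\left(J \right)} = J + J = 2 J$)
$n{\left(w \right)} = - 3 w$ ($n{\left(w \right)} = w \left(-3\right) = - 3 w$)
$-42 + \left(y{\left(3 \right)} - n{\left(-3 \right)}\right) 48 = -42 + \left(2 \cdot 3 - \left(-3\right) \left(-3\right)\right) 48 = -42 + \left(6 - 9\right) 48 = -42 - 144 = -186$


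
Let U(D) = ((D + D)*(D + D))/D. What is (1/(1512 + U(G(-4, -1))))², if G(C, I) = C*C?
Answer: 1/2483776 ≈ 4.0261e-7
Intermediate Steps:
G(C, I) = C²
U(D) = 4*D (U(D) = ((2*D)*(2*D))/D = (4*D²)/D = 4*D)
(1/(1512 + U(G(-4, -1))))² = (1/(1512 + 4*(-4)²))² = (1/(1512 + 4*16))² = (1/(1512 + 64))² = (1/1576)² = 1/2483776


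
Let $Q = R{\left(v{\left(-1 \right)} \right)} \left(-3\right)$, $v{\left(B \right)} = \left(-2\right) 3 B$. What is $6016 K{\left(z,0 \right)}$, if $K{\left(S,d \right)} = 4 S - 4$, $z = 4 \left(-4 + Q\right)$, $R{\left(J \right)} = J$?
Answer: $-2141696$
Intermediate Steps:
$v{\left(B \right)} = - 6 B$
$Q = -18$ ($Q = \left(-6\right) \left(-1\right) \left(-3\right) = 6 \left(-3\right) = -18$)
$z = -88$ ($z = 4 \left(-4 - 18\right) = 4 \left(-22\right) = -88$)
$K{\left(S,d \right)} = -4 + 4 S$
$6016 K{\left(z,0 \right)} = 6016 \left(-4 + 4 \left(-88\right)\right) = 6016 \left(-4 - 352\right) = 6016 \left(-356\right) = -2141696$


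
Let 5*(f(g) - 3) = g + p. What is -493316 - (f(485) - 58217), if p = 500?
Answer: -435299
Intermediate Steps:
f(g) = 103 + g/5 (f(g) = 3 + (g + 500)/5 = 3 + (500 + g)/5 = 3 + (100 + g/5) = 103 + g/5)
-493316 - (f(485) - 58217) = -493316 - ((103 + (⅕)*485) - 58217) = -493316 - ((103 + 97) - 58217) = -493316 - (200 - 58217) = -493316 - 1*(-58017) = -493316 + 58017 = -435299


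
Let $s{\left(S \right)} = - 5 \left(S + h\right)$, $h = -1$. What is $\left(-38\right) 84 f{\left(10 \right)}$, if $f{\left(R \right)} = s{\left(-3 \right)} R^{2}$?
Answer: $-6384000$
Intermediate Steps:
$s{\left(S \right)} = 5 - 5 S$ ($s{\left(S \right)} = - 5 \left(S - 1\right) = - 5 \left(-1 + S\right) = 5 - 5 S$)
$f{\left(R \right)} = 20 R^{2}$ ($f{\left(R \right)} = \left(5 - -15\right) R^{2} = \left(5 + 15\right) R^{2} = 20 R^{2}$)
$\left(-38\right) 84 f{\left(10 \right)} = \left(-38\right) 84 \cdot 20 \cdot 10^{2} = - 3192 \cdot 20 \cdot 100 = \left(-3192\right) 2000 = -6384000$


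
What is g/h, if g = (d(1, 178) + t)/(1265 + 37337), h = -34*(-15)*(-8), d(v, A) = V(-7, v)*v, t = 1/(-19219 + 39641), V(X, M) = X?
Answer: 2803/63066403520 ≈ 4.4445e-8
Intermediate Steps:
t = 1/20422 ≈ 4.8967e-5
d(v, A) = -7*v
h = -4080 (h = 510*(-8) = -4080)
g = -142953/788330044 (g = (-7*1 + 1/20422)/(1265 + 37337) = (-7 + 1/20422)/38602 = -142953/20422*1/38602 = -142953/788330044 ≈ -0.00018134)
g/h = -142953/788330044/(-4080) = -142953/788330044*(-1/4080) = 2803/63066403520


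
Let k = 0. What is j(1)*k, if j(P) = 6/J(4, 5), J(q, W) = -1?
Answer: 0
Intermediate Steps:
j(P) = -6 (j(P) = 6/(-1) = 6*(-1) = -6)
j(1)*k = -6*0 = 0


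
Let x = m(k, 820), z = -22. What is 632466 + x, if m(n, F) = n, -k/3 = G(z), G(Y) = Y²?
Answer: 631014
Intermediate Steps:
k = -1452 (k = -3*(-22)² = -3*484 = -1452)
x = -1452
632466 + x = 632466 - 1452 = 631014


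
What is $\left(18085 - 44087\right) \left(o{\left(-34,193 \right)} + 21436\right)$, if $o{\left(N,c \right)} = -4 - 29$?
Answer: $-556520806$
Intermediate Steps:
$o{\left(N,c \right)} = -33$
$\left(18085 - 44087\right) \left(o{\left(-34,193 \right)} + 21436\right) = \left(18085 - 44087\right) \left(-33 + 21436\right) = \left(-26002\right) 21403 = -556520806$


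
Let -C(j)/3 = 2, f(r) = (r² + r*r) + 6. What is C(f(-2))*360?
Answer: -2160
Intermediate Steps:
f(r) = 6 + 2*r² (f(r) = (r² + r²) + 6 = 2*r² + 6 = 6 + 2*r²)
C(j) = -6 (C(j) = -3*2 = -6)
C(f(-2))*360 = -6*360 = -2160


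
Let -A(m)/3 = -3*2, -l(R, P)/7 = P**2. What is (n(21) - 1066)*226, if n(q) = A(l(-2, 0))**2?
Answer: -167692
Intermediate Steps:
l(R, P) = -7*P**2
A(m) = 18 (A(m) = -(-9)*2 = -3*(-6) = 18)
n(q) = 324 (n(q) = 18**2 = 324)
(n(21) - 1066)*226 = (324 - 1066)*226 = -742*226 = -167692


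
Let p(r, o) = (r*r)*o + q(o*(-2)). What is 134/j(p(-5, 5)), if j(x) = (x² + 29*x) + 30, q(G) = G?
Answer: 67/8295 ≈ 0.0080772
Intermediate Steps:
p(r, o) = -2*o + o*r² (p(r, o) = (r*r)*o + o*(-2) = r²*o - 2*o = o*r² - 2*o = -2*o + o*r²)
j(x) = 30 + x² + 29*x
134/j(p(-5, 5)) = 134/(30 + (5*(-2 + (-5)²))² + 29*(5*(-2 + (-5)²))) = 134/(30 + (5*(-2 + 25))² + 29*(5*(-2 + 25))) = 134/(30 + (5*23)² + 29*(5*23)) = 134/(30 + 115² + 29*115) = 134/(30 + 13225 + 3335) = 134/16590 = 134*(1/16590) = 67/8295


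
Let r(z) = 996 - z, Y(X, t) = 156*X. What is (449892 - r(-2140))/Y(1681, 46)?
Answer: 111689/65559 ≈ 1.7036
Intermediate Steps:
(449892 - r(-2140))/Y(1681, 46) = (449892 - (996 - 1*(-2140)))/((156*1681)) = (449892 - (996 + 2140))/262236 = (449892 - 1*3136)*(1/262236) = (449892 - 3136)*(1/262236) = 446756*(1/262236) = 111689/65559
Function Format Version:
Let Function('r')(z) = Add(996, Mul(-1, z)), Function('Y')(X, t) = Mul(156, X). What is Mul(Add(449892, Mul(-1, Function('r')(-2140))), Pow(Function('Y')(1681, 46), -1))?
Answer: Rational(111689, 65559) ≈ 1.7036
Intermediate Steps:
Mul(Add(449892, Mul(-1, Function('r')(-2140))), Pow(Function('Y')(1681, 46), -1)) = Mul(Add(449892, Mul(-1, Add(996, Mul(-1, -2140)))), Pow(Mul(156, 1681), -1)) = Mul(Add(449892, Mul(-1, Add(996, 2140))), Pow(262236, -1)) = Mul(Add(449892, Mul(-1, 3136)), Rational(1, 262236)) = Mul(Add(449892, -3136), Rational(1, 262236)) = Mul(446756, Rational(1, 262236)) = Rational(111689, 65559)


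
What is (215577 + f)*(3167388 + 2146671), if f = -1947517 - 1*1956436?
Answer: -19600247678184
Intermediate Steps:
f = -3903953 (f = -1947517 - 1956436 = -3903953)
(215577 + f)*(3167388 + 2146671) = (215577 - 3903953)*(3167388 + 2146671) = -3688376*5314059 = -19600247678184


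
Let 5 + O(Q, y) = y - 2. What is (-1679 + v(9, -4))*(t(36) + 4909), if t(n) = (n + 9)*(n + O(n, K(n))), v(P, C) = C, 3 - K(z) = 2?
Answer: -10533897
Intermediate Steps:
K(z) = 1 (K(z) = 3 - 1*2 = 3 - 2 = 1)
O(Q, y) = -7 + y (O(Q, y) = -5 + (y - 2) = -5 + (-2 + y) = -7 + y)
t(n) = (-6 + n)*(9 + n) (t(n) = (n + 9)*(n + (-7 + 1)) = (9 + n)*(n - 6) = (9 + n)*(-6 + n) = (-6 + n)*(9 + n))
(-1679 + v(9, -4))*(t(36) + 4909) = (-1679 - 4)*((-54 + 36² + 3*36) + 4909) = -1683*((-54 + 1296 + 108) + 4909) = -1683*(1350 + 4909) = -1683*6259 = -10533897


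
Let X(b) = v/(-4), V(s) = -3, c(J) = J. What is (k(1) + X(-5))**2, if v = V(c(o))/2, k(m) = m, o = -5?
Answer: 121/64 ≈ 1.8906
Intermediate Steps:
v = -3/2 ≈ -1.5000
X(b) = 3/8 (X(b) = -3/2/(-4) = -3/2*(-1/4) = 3/8)
(k(1) + X(-5))**2 = (1 + 3/8)**2 = (11/8)**2 = 121/64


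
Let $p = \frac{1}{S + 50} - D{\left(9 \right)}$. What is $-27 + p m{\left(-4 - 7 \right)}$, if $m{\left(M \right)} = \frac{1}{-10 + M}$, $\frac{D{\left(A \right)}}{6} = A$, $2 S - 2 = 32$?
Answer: $- \frac{34372}{1407} \approx -24.429$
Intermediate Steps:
$S = 17$ ($S = 1 + \frac{1}{2} \cdot 32 = 1 + 16 = 17$)
$D{\left(A \right)} = 6 A$
$p = - \frac{3617}{67}$ ($p = \frac{1}{17 + 50} - 6 \cdot 9 = \frac{1}{67} - 54 = - \frac{3617}{67} \approx -53.985$)
$-27 + p m{\left(-4 - 7 \right)} = -27 - \frac{3617}{67 \left(-10 - 11\right)} = -27 - \frac{3617}{67 \left(-21\right)} = -27 - - \frac{3617}{1407} = -27 + \frac{3617}{1407} = - \frac{34372}{1407}$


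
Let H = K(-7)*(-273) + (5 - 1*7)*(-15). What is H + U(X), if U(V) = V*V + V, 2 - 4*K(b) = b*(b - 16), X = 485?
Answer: 986367/4 ≈ 2.4659e+5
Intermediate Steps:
K(b) = ½ - b*(-16 + b)/4 (K(b) = ½ - b*(b - 16)/4 = ½ - b*(-16 + b)/4)
U(V) = V + V² (U(V) = V² + V = V + V²)
H = 43527/4 (H = (½ + 4*(-7) - ¼*(-7)²)*(-273) + (5 - 1*7)*(-15) = (½ - 28 - ¼*49)*(-273) + (5 - 7)*(-15) = (½ - 28 - 49/4)*(-273) - 2*(-15) = -159/4*(-273) + 30 = 43407/4 + 30 = 43527/4 ≈ 10882.)
H + U(X) = 43527/4 + 485*(1 + 485) = 43527/4 + 485*486 = 43527/4 + 235710 = 986367/4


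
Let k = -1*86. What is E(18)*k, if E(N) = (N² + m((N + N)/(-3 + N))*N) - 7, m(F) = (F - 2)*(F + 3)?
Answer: -765142/25 ≈ -30606.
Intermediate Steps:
k = -86
m(F) = (-2 + F)*(3 + F)
E(N) = -7 + N² + N*(-6 + 2*N/(-3 + N) + 4*N²/(-3 + N)²) (E(N) = (N² + (-6 + (N + N)/(-3 + N) + ((N + N)/(-3 + N))²)*N) - 7 = (N² + (-6 + (2*N)/(-3 + N) + ((2*N)/(-3 + N))²)*N) - 7 = (N² + (-6 + 2*N/(-3 + N) + (2*N/(-3 + N))²)*N) - 7 = (N² + (-6 + 2*N/(-3 + N) + 4*N²/(-3 + N)²)*N) - 7 = (N² + N*(-6 + 2*N/(-3 + N) + 4*N²/(-3 + N)²)) - 7 = -7 + N² + N*(-6 + 2*N/(-3 + N) + 4*N²/(-3 + N)²))
E(18)*k = ((-63 + 18⁴ - 12*18 - 6*18³ + 32*18²)/(9 + 18² - 6*18))*(-86) = ((-63 + 104976 - 216 - 6*5832 + 32*324)/(9 + 324 - 108))*(-86) = ((-63 + 104976 - 216 - 34992 + 10368)/225)*(-86) = ((1/225)*80073)*(-86) = (8897/25)*(-86) = -765142/25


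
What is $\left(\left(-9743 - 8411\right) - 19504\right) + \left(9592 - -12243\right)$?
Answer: $-15823$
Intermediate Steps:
$\left(\left(-9743 - 8411\right) - 19504\right) + \left(9592 - -12243\right) = \left(-18154 - 19504\right) + \left(9592 + 12243\right) = -37658 + 21835 = -15823$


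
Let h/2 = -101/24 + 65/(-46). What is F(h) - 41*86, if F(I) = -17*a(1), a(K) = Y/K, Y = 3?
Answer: -3577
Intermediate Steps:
a(K) = 3/K
h = -3103/276 (h = 2*(-101/24 + 65/(-46)) = 2*(-101*1/24 + 65*(-1/46)) = 2*(-101/24 - 65/46) = 2*(-3103/552) = -3103/276 ≈ -11.243)
F(I) = -51 (F(I) = -51/1 = -51)
F(h) - 41*86 = -51 - 41*86 = -51 - 3526 = -3577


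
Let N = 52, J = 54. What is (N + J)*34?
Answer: 3604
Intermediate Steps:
(N + J)*34 = (52 + 54)*34 = 106*34 = 3604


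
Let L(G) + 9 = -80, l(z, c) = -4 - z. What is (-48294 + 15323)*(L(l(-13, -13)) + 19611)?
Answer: -643659862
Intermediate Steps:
L(G) = -89 (L(G) = -9 - 80 = -89)
(-48294 + 15323)*(L(l(-13, -13)) + 19611) = (-48294 + 15323)*(-89 + 19611) = -32971*19522 = -643659862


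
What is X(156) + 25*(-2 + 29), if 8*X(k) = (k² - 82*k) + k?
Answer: 4275/2 ≈ 2137.5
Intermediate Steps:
X(k) = -81*k/8 + k²/8 (X(k) = ((k² - 82*k) + k)/8 = (k² - 81*k)/8 = -81*k/8 + k²/8)
X(156) + 25*(-2 + 29) = (⅛)*156*(-81 + 156) + 25*(-2 + 29) = (⅛)*156*75 + 25*27 = 2925/2 + 675 = 4275/2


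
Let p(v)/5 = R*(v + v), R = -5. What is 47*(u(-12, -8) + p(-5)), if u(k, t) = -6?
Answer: 11468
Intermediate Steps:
p(v) = -50*v (p(v) = 5*(-5*(v + v)) = 5*(-10*v) = -50*v)
47*(u(-12, -8) + p(-5)) = 47*(-6 - 50*(-5)) = 47*(-6 + 250) = 47*244 = 11468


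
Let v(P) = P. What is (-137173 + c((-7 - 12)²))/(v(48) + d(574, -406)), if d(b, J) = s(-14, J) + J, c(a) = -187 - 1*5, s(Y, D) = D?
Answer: 137365/764 ≈ 179.80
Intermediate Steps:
c(a) = -192 (c(a) = -187 - 5 = -192)
d(b, J) = 2*J (d(b, J) = J + J = 2*J)
(-137173 + c((-7 - 12)²))/(v(48) + d(574, -406)) = (-137173 - 192)/(48 + 2*(-406)) = -137365/(48 - 812) = -137365/(-764) = -137365*(-1/764) = 137365/764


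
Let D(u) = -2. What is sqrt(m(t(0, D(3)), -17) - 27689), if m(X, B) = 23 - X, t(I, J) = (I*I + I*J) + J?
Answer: 4*I*sqrt(1729) ≈ 166.32*I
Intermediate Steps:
t(I, J) = J + I**2 + I*J (t(I, J) = (I**2 + I*J) + J = J + I**2 + I*J)
sqrt(m(t(0, D(3)), -17) - 27689) = sqrt((23 - (-2 + 0**2 + 0*(-2))) - 27689) = sqrt((23 - (-2 + 0 + 0)) - 27689) = sqrt((23 - 1*(-2)) - 27689) = sqrt((23 + 2) - 27689) = sqrt(25 - 27689) = sqrt(-27664) = 4*I*sqrt(1729)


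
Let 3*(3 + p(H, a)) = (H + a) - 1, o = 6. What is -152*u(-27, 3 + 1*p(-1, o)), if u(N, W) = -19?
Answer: 2888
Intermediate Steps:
p(H, a) = -10/3 + H/3 + a/3 (p(H, a) = -3 + ((H + a) - 1)/3 = -3 + (-1 + H + a)/3 = -3 + (-⅓ + H/3 + a/3) = -10/3 + H/3 + a/3)
-152*u(-27, 3 + 1*p(-1, o)) = -152*(-19) = 2888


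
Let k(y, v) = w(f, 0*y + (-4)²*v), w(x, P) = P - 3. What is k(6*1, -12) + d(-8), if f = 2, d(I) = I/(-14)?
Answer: -1361/7 ≈ -194.43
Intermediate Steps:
d(I) = -I/14 (d(I) = I*(-1/14) = -I/14)
w(x, P) = -3 + P
k(y, v) = -3 + 16*v (k(y, v) = -3 + (0*y + (-4)²*v) = -3 + (0 + 16*v) = -3 + 16*v)
k(6*1, -12) + d(-8) = (-3 + 16*(-12)) - 1/14*(-8) = (-3 - 192) + 4/7 = -195 + 4/7 = -1361/7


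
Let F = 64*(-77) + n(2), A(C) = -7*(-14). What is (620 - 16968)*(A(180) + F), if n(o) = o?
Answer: 78928144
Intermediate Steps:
A(C) = 98
F = -4926 (F = 64*(-77) + 2 = -4928 + 2 = -4926)
(620 - 16968)*(A(180) + F) = (620 - 16968)*(98 - 4926) = -16348*(-4828) = 78928144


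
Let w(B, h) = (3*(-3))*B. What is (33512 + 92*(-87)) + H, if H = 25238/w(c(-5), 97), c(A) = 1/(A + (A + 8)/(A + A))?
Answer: 1816667/45 ≈ 40370.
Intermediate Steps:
c(A) = 1/(A + (8 + A)/(2*A)) (c(A) = 1/(A + (8 + A)/((2*A))) = 1/(A + (8 + A)*(1/(2*A))) = 1/(A + (8 + A)/(2*A)))
w(B, h) = -9*B
H = 668807/45 (H = 25238/((-18*(-5)/(8 - 5 + 2*(-5)²))) = 25238/((-18*(-5)/(8 - 5 + 2*25))) = 25238/((-18*(-5)/(8 - 5 + 50))) = 25238/((-18*(-5)/53)) = 25238/((-9*(-10/53))) = 25238/(90/53) = 25238*(53/90) = 668807/45 ≈ 14862.)
(33512 + 92*(-87)) + H = (33512 + 92*(-87)) + 668807/45 = (33512 - 8004) + 668807/45 = 25508 + 668807/45 = 1816667/45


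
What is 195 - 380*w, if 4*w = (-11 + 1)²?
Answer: -9305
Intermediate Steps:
w = 25 (w = (-11 + 1)²/4 = (¼)*(-10)² = (¼)*100 = 25)
195 - 380*w = 195 - 380*25 = 195 - 9500 = -9305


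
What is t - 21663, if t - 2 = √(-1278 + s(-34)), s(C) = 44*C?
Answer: -21661 + I*√2774 ≈ -21661.0 + 52.669*I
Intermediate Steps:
t = 2 + I*√2774 (t = 2 + √(-1278 + 44*(-34)) = 2 + √(-1278 - 1496) = 2 + √(-2774) = 2 + I*√2774 ≈ 2.0 + 52.669*I)
t - 21663 = (2 + I*√2774) - 21663 = -21661 + I*√2774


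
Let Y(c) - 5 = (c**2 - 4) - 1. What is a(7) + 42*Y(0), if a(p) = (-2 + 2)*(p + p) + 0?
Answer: 0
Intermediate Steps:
Y(c) = c**2 (Y(c) = 5 + ((c**2 - 4) - 1) = 5 + ((-4 + c**2) - 1) = 5 + (-5 + c**2) = c**2)
a(p) = 0 (a(p) = 0*(2*p) + 0 = 0 + 0 = 0)
a(7) + 42*Y(0) = 0 + 42*0**2 = 0 + 42*0 = 0 + 0 = 0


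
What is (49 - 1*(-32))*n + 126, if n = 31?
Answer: 2637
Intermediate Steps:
(49 - 1*(-32))*n + 126 = (49 - 1*(-32))*31 + 126 = (49 + 32)*31 + 126 = 81*31 + 126 = 2511 + 126 = 2637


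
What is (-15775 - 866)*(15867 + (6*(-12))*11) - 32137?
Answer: -250895212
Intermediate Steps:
(-15775 - 866)*(15867 + (6*(-12))*11) - 32137 = -16641*(15867 - 72*11) - 32137 = -16641*(15867 - 792) - 32137 = -16641*15075 - 32137 = -250863075 - 32137 = -250895212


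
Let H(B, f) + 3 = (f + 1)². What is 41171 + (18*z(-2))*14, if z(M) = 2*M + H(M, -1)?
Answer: 39407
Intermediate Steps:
H(B, f) = -3 + (1 + f)² (H(B, f) = -3 + (f + 1)² = -3 + (1 + f)²)
z(M) = -3 + 2*M (z(M) = 2*M + (-3 + (1 - 1)²) = 2*M + (-3 + 0²) = 2*M + (-3 + 0) = 2*M - 3 = -3 + 2*M)
41171 + (18*z(-2))*14 = 41171 + (18*(-3 + 2*(-2)))*14 = 41171 + (18*(-3 - 4))*14 = 41171 + (18*(-7))*14 = 41171 - 126*14 = 41171 - 1764 = 39407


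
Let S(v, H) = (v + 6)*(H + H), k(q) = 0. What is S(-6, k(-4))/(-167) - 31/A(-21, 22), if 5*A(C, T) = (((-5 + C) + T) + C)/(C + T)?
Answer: 31/5 ≈ 6.2000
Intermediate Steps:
S(v, H) = 2*H*(6 + v) (S(v, H) = (6 + v)*(2*H) = 2*H*(6 + v))
A(C, T) = (-5 + T + 2*C)/(5*(C + T)) (A(C, T) = ((((-5 + C) + T) + C)/(C + T))/5 = (((-5 + C + T) + C)/(C + T))/5 = ((-5 + T + 2*C)/(C + T))/5 = (-5 + T + 2*C)/(5*(C + T)))
S(-6, k(-4))/(-167) - 31/A(-21, 22) = (2*0*(6 - 6))/(-167) - 31*5*(-21 + 22)/(-5 + 22 + 2*(-21)) = (2*0*0)*(-1/167) - 31*5/(-5 + 22 - 42) = 0*(-1/167) - 31/((⅕)*1*(-25)) = 0 - 31/(-5) = 0 - 31*(-⅕) = 0 + 31/5 = 31/5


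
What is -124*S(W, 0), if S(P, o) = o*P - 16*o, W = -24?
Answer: 0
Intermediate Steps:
S(P, o) = -16*o + P*o (S(P, o) = P*o - 16*o = -16*o + P*o)
-124*S(W, 0) = -0*(-16 - 24) = -0*(-40) = -124*0 = 0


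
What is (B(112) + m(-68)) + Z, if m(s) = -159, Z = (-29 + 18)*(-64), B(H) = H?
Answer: 657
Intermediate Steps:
Z = 704 (Z = -11*(-64) = 704)
(B(112) + m(-68)) + Z = (112 - 159) + 704 = -47 + 704 = 657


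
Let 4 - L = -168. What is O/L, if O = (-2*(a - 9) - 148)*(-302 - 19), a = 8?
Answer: 23433/86 ≈ 272.48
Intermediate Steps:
L = 172 (L = 4 - 1*(-168) = 4 + 168 = 172)
O = 46866 (O = (-2*(8 - 9) - 148)*(-302 - 19) = (-2*(-1) - 148)*(-321) = (2 - 148)*(-321) = -146*(-321) = 46866)
O/L = 46866/172 = 46866*(1/172) = 23433/86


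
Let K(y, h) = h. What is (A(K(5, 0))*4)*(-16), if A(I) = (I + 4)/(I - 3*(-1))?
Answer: -256/3 ≈ -85.333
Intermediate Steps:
A(I) = (4 + I)/(3 + I) (A(I) = (4 + I)/(I + 3) = (4 + I)/(3 + I))
(A(K(5, 0))*4)*(-16) = (((4 + 0)/(3 + 0))*4)*(-16) = ((4/3)*4)*(-16) = (16/3)*(-16) = -256/3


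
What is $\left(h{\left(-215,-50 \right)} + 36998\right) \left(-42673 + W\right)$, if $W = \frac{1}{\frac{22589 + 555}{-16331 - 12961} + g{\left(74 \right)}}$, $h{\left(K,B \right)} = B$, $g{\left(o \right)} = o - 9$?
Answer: $- \frac{741369797848632}{470209} \approx -1.5767 \cdot 10^{9}$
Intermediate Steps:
$g{\left(o \right)} = -9 + o$ ($g{\left(o \right)} = o - 9 = -9 + o$)
$W = \frac{7323}{470209}$ ($W = \frac{1}{\frac{22589 + 555}{-16331 - 12961} + \left(-9 + 74\right)} = \frac{1}{\frac{23144}{-29292} + 65} = \frac{1}{23144 \left(- \frac{1}{29292}\right) + 65} = \frac{1}{- \frac{5786}{7323} + 65} = \frac{1}{\frac{470209}{7323}} = \frac{7323}{470209} \approx 0.015574$)
$\left(h{\left(-215,-50 \right)} + 36998\right) \left(-42673 + W\right) = \left(-50 + 36998\right) \left(-42673 + \frac{7323}{470209}\right) = 36948 \left(- \frac{20065221334}{470209}\right) = - \frac{741369797848632}{470209}$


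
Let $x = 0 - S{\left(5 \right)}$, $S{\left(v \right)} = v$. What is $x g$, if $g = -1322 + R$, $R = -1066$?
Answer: $11940$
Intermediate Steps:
$x = -5$ ($x = 0 - 5 = -5$)
$g = -2388$ ($g = -1322 - 1066 = -2388$)
$x g = \left(-5\right) \left(-2388\right) = 11940$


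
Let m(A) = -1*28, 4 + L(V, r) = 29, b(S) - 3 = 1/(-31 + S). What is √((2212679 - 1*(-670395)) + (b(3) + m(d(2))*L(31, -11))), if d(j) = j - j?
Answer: 3*√62771765/14 ≈ 1697.8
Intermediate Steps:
b(S) = 3 + 1/(-31 + S)
L(V, r) = 25 (L(V, r) = -4 + 29 = 25)
d(j) = 0
m(A) = -28
√((2212679 - 1*(-670395)) + (b(3) + m(d(2))*L(31, -11))) = √((2212679 - 1*(-670395)) + ((-92 + 3*3)/(-31 + 3) - 28*25)) = √((2212679 + 670395) + ((-92 + 9)/(-28) - 700)) = √(2883074 + (-1/28*(-83) - 700)) = √(2883074 + (83/28 - 700)) = √(2883074 - 19517/28) = √(80706555/28) = 3*√62771765/14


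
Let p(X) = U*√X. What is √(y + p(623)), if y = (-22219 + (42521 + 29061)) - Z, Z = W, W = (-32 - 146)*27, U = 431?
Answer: √(54169 + 431*√623) ≈ 254.81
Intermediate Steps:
W = -4806 (W = -178*27 = -4806)
Z = -4806
y = 54169 (y = (-22219 + (42521 + 29061)) - 1*(-4806) = (-22219 + 71582) + 4806 = 49363 + 4806 = 54169)
p(X) = 431*√X
√(y + p(623)) = √(54169 + 431*√623)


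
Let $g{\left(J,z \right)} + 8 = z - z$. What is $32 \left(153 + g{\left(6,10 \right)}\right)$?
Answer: $4640$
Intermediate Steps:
$g{\left(J,z \right)} = -8$ ($g{\left(J,z \right)} = -8 + \left(z - z\right) = -8 + 0 = -8$)
$32 \left(153 + g{\left(6,10 \right)}\right) = 32 \left(153 - 8\right) = 32 \cdot 145 = 4640$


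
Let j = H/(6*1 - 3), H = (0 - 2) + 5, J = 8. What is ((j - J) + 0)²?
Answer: 49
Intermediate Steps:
H = 3 (H = -2 + 5 = 3)
j = 1 (j = 3/(6*1 - 3) = 3/(6 - 3) = 3/3 = 3*(⅓) = 1)
((j - J) + 0)² = ((1 - 1*8) + 0)² = ((1 - 8) + 0)² = (-7 + 0)² = (-7)² = 49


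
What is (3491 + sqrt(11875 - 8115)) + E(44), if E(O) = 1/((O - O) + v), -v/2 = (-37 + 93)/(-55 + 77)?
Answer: 195485/56 + 4*sqrt(235) ≈ 3552.1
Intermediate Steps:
v = -56/11 (v = -2*(-37 + 93)/(-55 + 77) = -112/22 = -2*28/11 = -56/11 ≈ -5.0909)
E(O) = -11/56 (E(O) = 1/((O - O) - 56/11) = 1/(0 - 56/11) = 1/(-56/11) = -11/56)
(3491 + sqrt(11875 - 8115)) + E(44) = (3491 + sqrt(11875 - 8115)) - 11/56 = (3491 + sqrt(3760)) - 11/56 = (3491 + 4*sqrt(235)) - 11/56 = 195485/56 + 4*sqrt(235)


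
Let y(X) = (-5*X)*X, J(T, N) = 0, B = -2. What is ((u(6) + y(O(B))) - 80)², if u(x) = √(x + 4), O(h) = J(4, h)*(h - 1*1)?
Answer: (80 - √10)² ≈ 5904.0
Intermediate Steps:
O(h) = 0 (O(h) = 0*(h - 1*1) = 0*(h - 1) = 0*(-1 + h) = 0)
y(X) = -5*X²
u(x) = √(4 + x)
((u(6) + y(O(B))) - 80)² = ((√(4 + 6) - 5*0²) - 80)² = ((√10 - 5*0) - 80)² = ((√10 + 0) - 80)² = (√10 - 80)² = (-80 + √10)²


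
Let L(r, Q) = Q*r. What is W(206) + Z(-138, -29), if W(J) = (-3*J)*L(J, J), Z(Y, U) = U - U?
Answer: -26225448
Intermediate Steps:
Z(Y, U) = 0
W(J) = -3*J³ (W(J) = (-3*J)*(J*J) = (-3*J)*J² = -3*J³)
W(206) + Z(-138, -29) = -3*206³ + 0 = -3*8741816 + 0 = -26225448 + 0 = -26225448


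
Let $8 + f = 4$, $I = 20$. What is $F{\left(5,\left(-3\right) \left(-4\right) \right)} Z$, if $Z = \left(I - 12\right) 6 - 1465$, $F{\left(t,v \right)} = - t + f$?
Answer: $12753$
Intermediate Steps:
$f = -4$ ($f = -8 + 4 = -4$)
$F{\left(t,v \right)} = -4 - t$ ($F{\left(t,v \right)} = - t - 4 = -4 - t$)
$Z = -1417$ ($Z = \left(20 - 12\right) 6 - 1465 = 8 \cdot 6 - 1465 = 48 - 1465 = -1417$)
$F{\left(5,\left(-3\right) \left(-4\right) \right)} Z = \left(-4 - 5\right) \left(-1417\right) = \left(-9\right) \left(-1417\right) = 12753$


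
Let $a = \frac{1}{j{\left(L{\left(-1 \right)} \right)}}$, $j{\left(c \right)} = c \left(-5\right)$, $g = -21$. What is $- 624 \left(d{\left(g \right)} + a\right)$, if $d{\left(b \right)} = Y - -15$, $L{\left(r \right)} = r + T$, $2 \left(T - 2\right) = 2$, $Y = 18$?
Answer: $- \frac{102648}{5} \approx -20530.0$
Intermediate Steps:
$T = 3$ ($T = 2 + \frac{1}{2} \cdot 2 = 2 + 1 = 3$)
$L{\left(r \right)} = 3 + r$ ($L{\left(r \right)} = r + 3 = 3 + r$)
$j{\left(c \right)} = - 5 c$
$a = - \frac{1}{10}$ ($a = \frac{1}{\left(-5\right) \left(3 - 1\right)} = \frac{1}{\left(-5\right) 2} = \frac{1}{-10} = - \frac{1}{10} \approx -0.1$)
$d{\left(b \right)} = 33$ ($d{\left(b \right)} = 18 - -15 = 18 + 15 = 33$)
$- 624 \left(d{\left(g \right)} + a\right) = - 624 \left(33 - \frac{1}{10}\right) = \left(-624\right) \frac{329}{10} = - \frac{102648}{5}$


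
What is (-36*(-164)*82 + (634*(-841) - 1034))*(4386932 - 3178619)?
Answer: -60536481300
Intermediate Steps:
(-36*(-164)*82 + (634*(-841) - 1034))*(4386932 - 3178619) = (5904*82 + (-533194 - 1034))*1208313 = (484128 - 534228)*1208313 = -50100*1208313 = -60536481300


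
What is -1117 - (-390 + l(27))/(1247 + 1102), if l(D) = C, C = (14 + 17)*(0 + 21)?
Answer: -10054/9 ≈ -1117.1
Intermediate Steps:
C = 651 (C = 31*21 = 651)
l(D) = 651
-1117 - (-390 + l(27))/(1247 + 1102) = -1117 - (-390 + 651)/(1247 + 1102) = -1117 - 261/2349 = -1117 - 1*⅑ = -1117 - ⅑ = -10054/9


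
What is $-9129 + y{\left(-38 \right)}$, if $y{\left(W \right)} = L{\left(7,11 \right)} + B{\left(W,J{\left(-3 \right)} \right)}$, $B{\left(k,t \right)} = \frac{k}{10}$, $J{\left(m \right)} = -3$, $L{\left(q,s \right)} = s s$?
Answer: $- \frac{45059}{5} \approx -9011.8$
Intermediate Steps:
$L{\left(q,s \right)} = s^{2}$
$B{\left(k,t \right)} = \frac{k}{10}$ ($B{\left(k,t \right)} = k \frac{1}{10} = \frac{k}{10}$)
$y{\left(W \right)} = 121 + \frac{W}{10}$ ($y{\left(W \right)} = 11^{2} + \frac{W}{10} = 121 + \frac{W}{10}$)
$-9129 + y{\left(-38 \right)} = -9129 + \left(121 + \frac{1}{10} \left(-38\right)\right) = -9129 + \left(121 - \frac{19}{5}\right) = -9129 + \frac{586}{5} = - \frac{45059}{5}$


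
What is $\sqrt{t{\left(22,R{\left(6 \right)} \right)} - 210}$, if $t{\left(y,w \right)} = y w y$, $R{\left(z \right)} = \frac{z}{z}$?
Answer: $\sqrt{274} \approx 16.553$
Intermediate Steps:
$R{\left(z \right)} = 1$
$t{\left(y,w \right)} = w y^{2}$ ($t{\left(y,w \right)} = w y y = w y^{2}$)
$\sqrt{t{\left(22,R{\left(6 \right)} \right)} - 210} = \sqrt{1 \cdot 22^{2} - 210} = \sqrt{1 \cdot 484 - 210} = \sqrt{484 - 210} = \sqrt{274}$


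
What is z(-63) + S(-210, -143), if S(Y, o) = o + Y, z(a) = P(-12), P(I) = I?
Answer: -365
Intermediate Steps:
z(a) = -12
S(Y, o) = Y + o
z(-63) + S(-210, -143) = -12 + (-210 - 143) = -12 - 353 = -365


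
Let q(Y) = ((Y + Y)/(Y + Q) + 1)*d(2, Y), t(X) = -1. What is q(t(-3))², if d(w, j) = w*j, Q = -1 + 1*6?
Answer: 1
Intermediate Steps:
Q = 5 (Q = -1 + 6 = 5)
d(w, j) = j*w
q(Y) = 2*Y*(1 + 2*Y/(5 + Y)) (q(Y) = ((Y + Y)/(Y + 5) + 1)*(Y*2) = ((2*Y)/(5 + Y) + 1)*(2*Y) = (2*Y/(5 + Y) + 1)*(2*Y) = (1 + 2*Y/(5 + Y))*(2*Y) = 2*Y*(1 + 2*Y/(5 + Y)))
q(t(-3))² = (2*(-1)*(5 + 3*(-1))/(5 - 1))² = (2*(-1)*(5 - 3)/4)² = (2*(-1)*(¼)*2)² = (-1)² = 1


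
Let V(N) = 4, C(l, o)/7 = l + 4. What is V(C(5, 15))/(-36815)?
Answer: -4/36815 ≈ -0.00010865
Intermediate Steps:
C(l, o) = 28 + 7*l (C(l, o) = 7*(l + 4) = 7*(4 + l) = 28 + 7*l)
V(C(5, 15))/(-36815) = 4/(-36815) = 4*(-1/36815) = -4/36815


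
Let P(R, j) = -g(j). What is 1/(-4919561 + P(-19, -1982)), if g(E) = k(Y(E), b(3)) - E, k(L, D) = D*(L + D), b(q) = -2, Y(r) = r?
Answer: -1/4925511 ≈ -2.0302e-7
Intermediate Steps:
k(L, D) = D*(D + L)
g(E) = 4 - 3*E (g(E) = -2*(-2 + E) - E = (4 - 2*E) - E = 4 - 3*E)
P(R, j) = -4 + 3*j (P(R, j) = -(4 - 3*j) = -4 + 3*j)
1/(-4919561 + P(-19, -1982)) = 1/(-4919561 + (-4 + 3*(-1982))) = 1/(-4919561 + (-4 - 5946)) = 1/(-4919561 - 5950) = 1/(-4925511) = -1/4925511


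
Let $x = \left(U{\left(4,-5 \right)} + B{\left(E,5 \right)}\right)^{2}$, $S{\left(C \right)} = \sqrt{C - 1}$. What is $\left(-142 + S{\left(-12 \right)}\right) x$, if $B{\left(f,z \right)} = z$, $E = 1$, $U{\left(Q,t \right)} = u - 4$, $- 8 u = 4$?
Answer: $- \frac{71}{2} + \frac{i \sqrt{13}}{4} \approx -35.5 + 0.90139 i$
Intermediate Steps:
$u = - \frac{1}{2}$ ($u = \left(- \frac{1}{8}\right) 4 = - \frac{1}{2} \approx -0.5$)
$U{\left(Q,t \right)} = - \frac{9}{2}$ ($U{\left(Q,t \right)} = - \frac{1}{2} - 4 = - \frac{9}{2}$)
$S{\left(C \right)} = \sqrt{-1 + C}$
$x = \frac{1}{4}$ ($x = \left(- \frac{9}{2} + 5\right)^{2} = \left(\frac{1}{2}\right)^{2} = \frac{1}{4} \approx 0.25$)
$\left(-142 + S{\left(-12 \right)}\right) x = \left(-142 + \sqrt{-1 - 12}\right) \frac{1}{4} = \left(-142 + \sqrt{-13}\right) \frac{1}{4} = \left(-142 + i \sqrt{13}\right) \frac{1}{4} = - \frac{71}{2} + \frac{i \sqrt{13}}{4}$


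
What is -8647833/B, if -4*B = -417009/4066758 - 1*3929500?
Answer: -46891525380552/5326775326003 ≈ -8.8030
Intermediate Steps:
B = 5326775326003/5422344 (B = -(-417009/4066758 - 1*3929500)/4 = -(-417009*1/4066758 - 3929500)/4 = -(-139003/1355586 - 3929500)/4 = -¼*(-5326775326003/1355586) = 5326775326003/5422344 ≈ 9.8238e+5)
-8647833/B = -8647833/5326775326003/5422344 = -8647833*5422344/5326775326003 = -46891525380552/5326775326003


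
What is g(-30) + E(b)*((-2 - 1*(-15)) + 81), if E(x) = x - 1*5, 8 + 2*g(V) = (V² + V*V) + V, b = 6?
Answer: 975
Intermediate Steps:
g(V) = -4 + V² + V/2 (g(V) = -4 + ((V² + V*V) + V)/2 = -4 + ((V² + V²) + V)/2 = -4 + (2*V² + V)/2 = -4 + (V + 2*V²)/2 = -4 + (V² + V/2) = -4 + V² + V/2)
E(x) = -5 + x (E(x) = x - 5 = -5 + x)
g(-30) + E(b)*((-2 - 1*(-15)) + 81) = (-4 + (-30)² + (½)*(-30)) + (-5 + 6)*((-2 - 1*(-15)) + 81) = (-4 + 900 - 15) + 1*((-2 + 15) + 81) = 881 + 1*(13 + 81) = 881 + 1*94 = 881 + 94 = 975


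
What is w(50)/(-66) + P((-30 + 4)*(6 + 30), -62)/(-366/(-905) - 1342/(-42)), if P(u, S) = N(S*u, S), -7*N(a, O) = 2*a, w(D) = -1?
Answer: -20796893219/40586106 ≈ -512.41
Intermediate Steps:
N(a, O) = -2*a/7
P(u, S) = -2*S*u/7
w(50)/(-66) + P((-30 + 4)*(6 + 30), -62)/(-366/(-905) - 1342/(-42)) = -1/(-66) + (-2/7*(-62)*(-30 + 4)*(6 + 30))/(-366/(-905) - 1342/(-42)) = -1*(-1/66) + (-2/7*(-62)*(-26*36))/(-366*(-1/905) - 1342*(-1/42)) = 1/66 + (-2/7*(-62)*(-936))/(366/905 + 671/21) = 1/66 - 116064/(7*614941/19005) = 1/66 - 116064/7*19005/614941 = 1/66 - 315113760/614941 = -20796893219/40586106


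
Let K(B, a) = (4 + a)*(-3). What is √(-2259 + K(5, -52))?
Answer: 3*I*√235 ≈ 45.989*I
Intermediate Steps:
K(B, a) = -12 - 3*a
√(-2259 + K(5, -52)) = √(-2259 + (-12 - 3*(-52))) = √(-2259 + (-12 + 156)) = √(-2259 + 144) = √(-2115) = 3*I*√235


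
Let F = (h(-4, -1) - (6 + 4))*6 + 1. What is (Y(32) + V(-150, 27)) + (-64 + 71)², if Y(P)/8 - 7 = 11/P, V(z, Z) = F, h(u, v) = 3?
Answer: 267/4 ≈ 66.750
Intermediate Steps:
F = -41 (F = (3 - (6 + 4))*6 + 1 = (3 - 1*10)*6 + 1 = (3 - 10)*6 + 1 = -7*6 + 1 = -42 + 1 = -41)
V(z, Z) = -41
Y(P) = 56 + 88/P (Y(P) = 56 + 8*(11/P) = 56 + 88/P)
(Y(32) + V(-150, 27)) + (-64 + 71)² = ((56 + 88/32) - 41) + (-64 + 71)² = ((56 + 88*(1/32)) - 41) + 7² = ((56 + 11/4) - 41) + 49 = (235/4 - 41) + 49 = 71/4 + 49 = 267/4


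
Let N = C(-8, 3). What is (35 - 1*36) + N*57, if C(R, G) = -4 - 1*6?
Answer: -571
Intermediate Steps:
C(R, G) = -10 (C(R, G) = -4 - 6 = -10)
N = -10
(35 - 1*36) + N*57 = (35 - 1*36) - 10*57 = (35 - 36) - 570 = -1 - 570 = -571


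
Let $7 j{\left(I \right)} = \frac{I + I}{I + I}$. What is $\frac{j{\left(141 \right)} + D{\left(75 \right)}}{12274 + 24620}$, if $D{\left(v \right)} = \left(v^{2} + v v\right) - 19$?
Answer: $\frac{13103}{43043} \approx 0.30442$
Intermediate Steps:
$j{\left(I \right)} = \frac{1}{7}$ ($j{\left(I \right)} = \frac{\left(I + I\right) \frac{1}{I + I}}{7} = \frac{2 I \frac{1}{2 I}}{7} = \frac{1}{7} \cdot 1 = \frac{1}{7}$)
$D{\left(v \right)} = -19 + 2 v^{2}$ ($D{\left(v \right)} = \left(v^{2} + v^{2}\right) - 19 = 2 v^{2} - 19 = -19 + 2 v^{2}$)
$\frac{j{\left(141 \right)} + D{\left(75 \right)}}{12274 + 24620} = \frac{\frac{1}{7} - \left(19 - 2 \cdot 75^{2}\right)}{12274 + 24620} = \frac{\frac{1}{7} + \left(-19 + 2 \cdot 5625\right)}{36894} = \left(\frac{1}{7} + \left(-19 + 11250\right)\right) \frac{1}{36894} = \left(\frac{1}{7} + 11231\right) \frac{1}{36894} = \frac{78618}{7} \cdot \frac{1}{36894} = \frac{13103}{43043}$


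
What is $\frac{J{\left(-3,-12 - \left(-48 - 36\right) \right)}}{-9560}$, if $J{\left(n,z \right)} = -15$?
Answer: $\frac{3}{1912} \approx 0.001569$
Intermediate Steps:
$\frac{J{\left(-3,-12 - \left(-48 - 36\right) \right)}}{-9560} = - \frac{15}{-9560} = \left(-15\right) \left(- \frac{1}{9560}\right) = \frac{3}{1912}$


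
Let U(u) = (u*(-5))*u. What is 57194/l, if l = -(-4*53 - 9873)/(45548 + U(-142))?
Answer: -3161226768/10085 ≈ -3.1346e+5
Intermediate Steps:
U(u) = -5*u² (U(u) = (-5*u)*u = -5*u²)
l = -10085/55272 (l = -(-4*53 - 9873)/(45548 - 5*(-142)²) = -(-212 - 9873)/(45548 - 5*20164) = -(-10085)/(45548 - 100820) = -(-10085)/(-55272) = -(-10085)*(-1)/55272 = -1*10085/55272 = -10085/55272 ≈ -0.18246)
57194/l = 57194/(-10085/55272) = 57194*(-55272/10085) = -3161226768/10085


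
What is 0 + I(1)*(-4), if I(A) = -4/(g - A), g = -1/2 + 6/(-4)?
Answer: -16/3 ≈ -5.3333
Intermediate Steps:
g = -2 (g = -1*1/2 + 6*(-1/4) = -1/2 - 3/2 = -2)
I(A) = -4/(-2 - A)
0 + I(1)*(-4) = 0 + (4/(2 + 1))*(-4) = 0 + (4/3)*(-4) = 0 - 16/3 = -16/3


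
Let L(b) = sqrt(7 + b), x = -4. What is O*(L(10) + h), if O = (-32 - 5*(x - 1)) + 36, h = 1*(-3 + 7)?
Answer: 116 + 29*sqrt(17) ≈ 235.57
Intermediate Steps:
h = 4 (h = 1*4 = 4)
O = 29 (O = (-32 - 5*(-4 - 1)) + 36 = (-32 - 5*(-5)) + 36 = (-32 + 25) + 36 = -7 + 36 = 29)
O*(L(10) + h) = 29*(sqrt(7 + 10) + 4) = 29*(sqrt(17) + 4) = 29*(4 + sqrt(17)) = 116 + 29*sqrt(17)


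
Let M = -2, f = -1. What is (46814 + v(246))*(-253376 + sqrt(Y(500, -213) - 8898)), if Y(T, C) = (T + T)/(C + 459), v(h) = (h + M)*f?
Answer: -11799720320 + 46570*I*sqrt(134556342)/123 ≈ -1.18e+10 + 4.3919e+6*I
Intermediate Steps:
v(h) = 2 - h (v(h) = (h - 2)*(-1) = (-2 + h)*(-1) = 2 - h)
Y(T, C) = 2*T/(459 + C) (Y(T, C) = (2*T)/(459 + C) = 2*T/(459 + C))
(46814 + v(246))*(-253376 + sqrt(Y(500, -213) - 8898)) = (46814 + (2 - 1*246))*(-253376 + sqrt(2*500/(459 - 213) - 8898)) = (46814 + (2 - 246))*(-253376 + sqrt(2*500/246 - 8898)) = (46814 - 244)*(-253376 + sqrt(2*500*(1/246) - 8898)) = 46570*(-253376 + sqrt(500/123 - 8898)) = 46570*(-253376 + sqrt(-1093954/123)) = 46570*(-253376 + I*sqrt(134556342)/123) = -11799720320 + 46570*I*sqrt(134556342)/123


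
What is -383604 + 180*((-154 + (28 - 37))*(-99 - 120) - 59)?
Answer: 6031236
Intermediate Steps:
-383604 + 180*((-154 + (28 - 37))*(-99 - 120) - 59) = -383604 + 180*((-154 - 9)*(-219) - 59) = -383604 + 180*(-163*(-219) - 59) = -383604 + 180*(35697 - 59) = -383604 + 180*35638 = -383604 + 6414840 = 6031236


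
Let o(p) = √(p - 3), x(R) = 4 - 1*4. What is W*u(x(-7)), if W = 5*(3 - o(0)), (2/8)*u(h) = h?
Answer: 0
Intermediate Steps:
x(R) = 0 (x(R) = 4 - 4 = 0)
u(h) = 4*h
o(p) = √(-3 + p)
W = 15 - 5*I*√3 (W = 5*(3 - √(-3 + 0)) = 5*(3 - √(-3)) = 5*(3 - I*√3) = 15 - 5*I*√3 ≈ 15.0 - 8.6602*I)
W*u(x(-7)) = (15 - 5*I*√3)*(4*0) = (15 - 5*I*√3)*0 = 0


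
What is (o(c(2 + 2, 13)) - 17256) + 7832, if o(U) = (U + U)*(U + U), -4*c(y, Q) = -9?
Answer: -37615/4 ≈ -9403.8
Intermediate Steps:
c(y, Q) = 9/4 (c(y, Q) = -1/4*(-9) = 9/4)
o(U) = 4*U**2 (o(U) = (2*U)*(2*U) = 4*U**2)
(o(c(2 + 2, 13)) - 17256) + 7832 = (4*(9/4)**2 - 17256) + 7832 = (4*(81/16) - 17256) + 7832 = (81/4 - 17256) + 7832 = -68943/4 + 7832 = -37615/4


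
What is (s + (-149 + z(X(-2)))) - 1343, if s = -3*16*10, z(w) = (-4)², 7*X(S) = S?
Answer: -1956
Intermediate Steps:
X(S) = S/7
z(w) = 16
s = -480 (s = -48*10 = -480)
(s + (-149 + z(X(-2)))) - 1343 = (-480 + (-149 + 16)) - 1343 = (-480 - 133) - 1343 = -613 - 1343 = -1956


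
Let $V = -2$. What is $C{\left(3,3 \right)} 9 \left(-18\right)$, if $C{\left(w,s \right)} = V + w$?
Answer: $-162$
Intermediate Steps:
$C{\left(w,s \right)} = -2 + w$
$C{\left(3,3 \right)} 9 \left(-18\right) = \left(-2 + 3\right) 9 \left(-18\right) = 1 \cdot 9 \left(-18\right) = 9 \left(-18\right) = -162$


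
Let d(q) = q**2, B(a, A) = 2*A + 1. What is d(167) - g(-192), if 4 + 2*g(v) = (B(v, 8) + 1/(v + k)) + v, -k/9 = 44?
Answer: 32902717/1176 ≈ 27979.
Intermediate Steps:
k = -396 (k = -9*44 = -396)
B(a, A) = 1 + 2*A
g(v) = 13/2 + v/2 + 1/(2*(-396 + v)) (g(v) = -2 + (((1 + 2*8) + 1/(v - 396)) + v)/2 = -2 + (((1 + 16) + 1/(-396 + v)) + v)/2 = -2 + ((17 + 1/(-396 + v)) + v)/2 = -2 + (17 + v + 1/(-396 + v))/2 = -2 + (17/2 + v/2 + 1/(2*(-396 + v))) = 13/2 + v/2 + 1/(2*(-396 + v)))
d(167) - g(-192) = 167**2 - (-5147 + (-192)**2 - 383*(-192))/(2*(-396 - 192)) = 27889 - (-5147 + 36864 + 73536)/(2*(-588)) = 27889 - (-1)*105253/(2*588) = 27889 - 1*(-105253/1176) = 27889 + 105253/1176 = 32902717/1176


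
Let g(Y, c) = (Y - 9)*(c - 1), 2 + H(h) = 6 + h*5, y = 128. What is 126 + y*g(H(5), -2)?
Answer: -7554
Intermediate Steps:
H(h) = 4 + 5*h (H(h) = -2 + (6 + h*5) = -2 + (6 + 5*h) = 4 + 5*h)
g(Y, c) = (-1 + c)*(-9 + Y) (g(Y, c) = (-9 + Y)*(-1 + c) = (-1 + c)*(-9 + Y))
126 + y*g(H(5), -2) = 126 + 128*(9 - (4 + 5*5) - 9*(-2) + (4 + 5*5)*(-2)) = 126 + 128*(9 - (4 + 25) + 18 + (4 + 25)*(-2)) = 126 + 128*(9 - 1*29 + 18 + 29*(-2)) = 126 + 128*(9 - 29 + 18 - 58) = 126 + 128*(-60) = 126 - 7680 = -7554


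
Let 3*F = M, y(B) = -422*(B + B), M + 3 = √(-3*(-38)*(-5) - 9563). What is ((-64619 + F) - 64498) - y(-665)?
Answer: -690378 + I*√10133/3 ≈ -6.9038e+5 + 33.554*I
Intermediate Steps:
M = -3 + I*√10133 (M = -3 + √(-3*(-38)*(-5) - 9563) = -3 + √(114*(-5) - 9563) = -3 + √(-570 - 9563) = -3 + √(-10133) = -3 + I*√10133 ≈ -3.0 + 100.66*I)
y(B) = -844*B
F = -1 + I*√10133/3 (F = (-3 + I*√10133)/3 = -1 + I*√10133/3 ≈ -1.0 + 33.554*I)
((-64619 + F) - 64498) - y(-665) = ((-64619 + (-1 + I*√10133/3)) - 64498) - (-844)*(-665) = ((-64620 + I*√10133/3) - 64498) - 1*561260 = (-129118 + I*√10133/3) - 561260 = -690378 + I*√10133/3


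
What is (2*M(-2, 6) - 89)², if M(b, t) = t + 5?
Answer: 4489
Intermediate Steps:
M(b, t) = 5 + t
(2*M(-2, 6) - 89)² = (2*(5 + 6) - 89)² = (2*11 - 89)² = (22 - 89)² = (-67)² = 4489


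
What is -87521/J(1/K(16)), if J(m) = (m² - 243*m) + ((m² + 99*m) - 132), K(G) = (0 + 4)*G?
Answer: 179243008/274943 ≈ 651.93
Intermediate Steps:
K(G) = 4*G
J(m) = -132 - 144*m + 2*m² (J(m) = (m² - 243*m) + (-132 + m² + 99*m) = -132 - 144*m + 2*m²)
-87521/J(1/K(16)) = -87521/(-132 - 144/(4*16) + 2*(1/(4*16))²) = -87521/(-132 - 144/64 + 2*(1/64)²) = -87521/(-132 - 144*1/64 + 2*(1/64)²) = -87521/(-132 - 9/4 + 2*(1/4096)) = -87521/(-132 - 9/4 + 1/2048) = -87521/(-274943/2048) = -87521*(-2048/274943) = 179243008/274943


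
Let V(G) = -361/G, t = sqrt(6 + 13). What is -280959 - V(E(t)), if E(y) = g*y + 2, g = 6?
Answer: -95526421/340 + 1083*sqrt(19)/340 ≈ -2.8095e+5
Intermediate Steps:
t = sqrt(19) ≈ 4.3589
E(y) = 2 + 6*y (E(y) = 6*y + 2 = 2 + 6*y)
-280959 - V(E(t)) = -280959 - (-361)/(2 + 6*sqrt(19)) = -280959 + 361/(2 + 6*sqrt(19))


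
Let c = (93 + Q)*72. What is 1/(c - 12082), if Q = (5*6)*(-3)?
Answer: -1/11866 ≈ -8.4274e-5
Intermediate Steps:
Q = -90 (Q = 30*(-3) = -90)
c = 216 (c = (93 - 90)*72 = 3*72 = 216)
1/(c - 12082) = 1/(216 - 12082) = 1/(-11866) = -1/11866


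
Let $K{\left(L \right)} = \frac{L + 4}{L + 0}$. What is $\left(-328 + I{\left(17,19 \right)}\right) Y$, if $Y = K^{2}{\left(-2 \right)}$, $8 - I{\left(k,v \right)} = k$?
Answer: $-337$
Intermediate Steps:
$K{\left(L \right)} = \frac{4 + L}{L}$
$I{\left(k,v \right)} = 8 - k$
$Y = 1$ ($Y = \left(\frac{4 - 2}{-2}\right)^{2} = \left(\left(- \frac{1}{2}\right) 2\right)^{2} = \left(-1\right)^{2} = 1$)
$\left(-328 + I{\left(17,19 \right)}\right) Y = \left(-328 + \left(8 - 17\right)\right) 1 = \left(-328 - 9\right) 1 = \left(-337\right) 1 = -337$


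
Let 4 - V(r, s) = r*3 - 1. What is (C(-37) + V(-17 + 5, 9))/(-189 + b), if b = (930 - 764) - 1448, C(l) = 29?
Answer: -70/1471 ≈ -0.047587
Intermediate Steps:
V(r, s) = 5 - 3*r (V(r, s) = 4 - (r*3 - 1) = 4 - (3*r - 1) = 4 - (-1 + 3*r) = 4 + (1 - 3*r) = 5 - 3*r)
b = -1282 (b = 166 - 1448 = -1282)
(C(-37) + V(-17 + 5, 9))/(-189 + b) = (29 + (5 - 3*(-17 + 5)))/(-189 - 1282) = (29 + (5 - 3*(-12)))/(-1471) = (29 + (5 + 36))*(-1/1471) = (29 + 41)*(-1/1471) = 70*(-1/1471) = -70/1471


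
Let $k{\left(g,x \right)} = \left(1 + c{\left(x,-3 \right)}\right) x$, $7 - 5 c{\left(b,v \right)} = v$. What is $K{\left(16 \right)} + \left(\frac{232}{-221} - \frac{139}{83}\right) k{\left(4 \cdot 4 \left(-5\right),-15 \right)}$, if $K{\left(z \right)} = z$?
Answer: $\frac{2542363}{18343} \approx 138.6$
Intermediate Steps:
$c{\left(b,v \right)} = \frac{7}{5} - \frac{v}{5}$
$k{\left(g,x \right)} = 3 x$ ($k{\left(g,x \right)} = \left(1 + \left(\frac{7}{5} - - \frac{3}{5}\right)\right) x = \left(1 + \left(\frac{7}{5} + \frac{3}{5}\right)\right) x = \left(1 + 2\right) x = 3 x$)
$K{\left(16 \right)} + \left(\frac{232}{-221} - \frac{139}{83}\right) k{\left(4 \cdot 4 \left(-5\right),-15 \right)} = 16 + \left(\frac{232}{-221} - \frac{139}{83}\right) 3 \left(-15\right) = 16 + \left(232 \left(- \frac{1}{221}\right) - \frac{139}{83}\right) \left(-45\right) = 16 + \left(- \frac{232}{221} - \frac{139}{83}\right) \left(-45\right) = 16 - - \frac{2248875}{18343} = 16 + \frac{2248875}{18343} = \frac{2542363}{18343}$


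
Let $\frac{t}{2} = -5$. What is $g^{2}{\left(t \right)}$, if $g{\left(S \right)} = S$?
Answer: $100$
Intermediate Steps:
$t = -10$ ($t = 2 \left(-5\right) = -10$)
$g^{2}{\left(t \right)} = \left(-10\right)^{2} = 100$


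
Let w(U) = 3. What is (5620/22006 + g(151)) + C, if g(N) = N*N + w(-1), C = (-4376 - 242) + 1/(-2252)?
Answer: 450632773733/24778756 ≈ 18186.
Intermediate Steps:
C = -10399737/2252 (C = -4618 - 1/2252 = -10399737/2252 ≈ -4618.0)
g(N) = 3 + N**2 (g(N) = N*N + 3 = N**2 + 3 = 3 + N**2)
(5620/22006 + g(151)) + C = (5620/22006 + (3 + 151**2)) - 10399737/2252 = (5620*(1/22006) + (3 + 22801)) - 10399737/2252 = (2810/11003 + 22804) - 10399737/2252 = 250915222/11003 - 10399737/2252 = 450632773733/24778756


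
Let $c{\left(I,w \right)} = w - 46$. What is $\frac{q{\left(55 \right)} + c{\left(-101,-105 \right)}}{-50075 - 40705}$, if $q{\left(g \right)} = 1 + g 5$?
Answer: $- \frac{25}{18156} \approx -0.001377$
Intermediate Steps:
$c{\left(I,w \right)} = -46 + w$
$q{\left(g \right)} = 1 + 5 g$
$\frac{q{\left(55 \right)} + c{\left(-101,-105 \right)}}{-50075 - 40705} = \frac{\left(1 + 5 \cdot 55\right) - 151}{-50075 - 40705} = \frac{\left(1 + 275\right) - 151}{-90780} = \left(276 - 151\right) \left(- \frac{1}{90780}\right) = 125 \left(- \frac{1}{90780}\right) = - \frac{25}{18156}$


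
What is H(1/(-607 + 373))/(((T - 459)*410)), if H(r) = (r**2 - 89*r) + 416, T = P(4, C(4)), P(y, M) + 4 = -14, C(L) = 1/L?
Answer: -22799323/10708630920 ≈ -0.0021291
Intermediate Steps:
P(y, M) = -18 (P(y, M) = -4 - 14 = -18)
T = -18
H(r) = 416 + r**2 - 89*r
H(1/(-607 + 373))/(((T - 459)*410)) = (416 + (1/(-607 + 373))**2 - 89/(-607 + 373))/(((-18 - 459)*410)) = (416 + (1/(-234))**2 - 89/(-234))/((-477*410)) = (416 + (-1/234)**2 - 89*(-1/234))/(-195570) = (416 + 1/54756 + 89/234)*(-1/195570) = (22799323/54756)*(-1/195570) = -22799323/10708630920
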